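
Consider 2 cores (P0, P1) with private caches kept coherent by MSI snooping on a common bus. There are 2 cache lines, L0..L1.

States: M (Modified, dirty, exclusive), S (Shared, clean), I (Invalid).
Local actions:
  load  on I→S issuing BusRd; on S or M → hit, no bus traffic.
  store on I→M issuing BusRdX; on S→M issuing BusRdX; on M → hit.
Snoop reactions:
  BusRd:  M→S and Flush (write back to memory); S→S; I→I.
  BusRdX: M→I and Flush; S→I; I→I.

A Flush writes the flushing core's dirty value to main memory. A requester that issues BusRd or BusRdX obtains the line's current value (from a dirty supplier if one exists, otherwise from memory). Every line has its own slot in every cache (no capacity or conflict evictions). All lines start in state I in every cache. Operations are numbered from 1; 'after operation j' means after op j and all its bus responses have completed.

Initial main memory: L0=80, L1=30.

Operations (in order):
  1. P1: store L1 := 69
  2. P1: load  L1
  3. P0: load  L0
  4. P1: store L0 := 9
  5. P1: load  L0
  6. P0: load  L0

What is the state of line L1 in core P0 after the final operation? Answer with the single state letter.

state = I

  op1 P1: store L1 := 69 → I/M on L1; bus BusRdX; mem=30
  op2 P1: load  L1 → I/M on L1; bus (none); mem=30
  op3 P0: load  L0 → S/I on L0; bus BusRd; mem=80
  op4 P1: store L0 := 9 → I/M on L0; bus BusRdX; mem=80
  op5 P1: load  L0 → I/M on L0; bus (none); mem=80
  op6 P0: load  L0 → S/S on L0; bus BusRd Flush; mem=9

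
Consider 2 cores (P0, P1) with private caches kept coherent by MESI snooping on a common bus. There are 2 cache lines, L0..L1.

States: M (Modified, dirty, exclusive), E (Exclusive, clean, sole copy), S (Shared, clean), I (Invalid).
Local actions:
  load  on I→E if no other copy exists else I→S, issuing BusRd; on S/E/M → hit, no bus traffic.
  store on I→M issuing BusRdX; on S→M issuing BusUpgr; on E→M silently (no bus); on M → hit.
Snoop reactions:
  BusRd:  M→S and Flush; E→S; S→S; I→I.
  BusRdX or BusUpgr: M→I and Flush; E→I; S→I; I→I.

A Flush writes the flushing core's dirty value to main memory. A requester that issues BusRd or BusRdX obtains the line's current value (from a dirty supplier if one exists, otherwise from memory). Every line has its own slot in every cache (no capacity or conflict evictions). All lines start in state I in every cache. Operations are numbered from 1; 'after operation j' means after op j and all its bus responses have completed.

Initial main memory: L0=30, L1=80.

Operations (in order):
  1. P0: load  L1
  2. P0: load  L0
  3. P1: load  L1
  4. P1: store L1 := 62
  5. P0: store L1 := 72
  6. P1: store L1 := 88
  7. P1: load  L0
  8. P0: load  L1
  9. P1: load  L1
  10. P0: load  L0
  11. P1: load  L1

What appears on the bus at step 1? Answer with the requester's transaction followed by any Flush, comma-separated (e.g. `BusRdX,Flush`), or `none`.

  op1 P0: load  L1 → E/I on L1; bus BusRd; mem=80
  op2 P0: load  L0 → E/I on L0; bus BusRd; mem=30
  op3 P1: load  L1 → S/S on L1; bus BusRd; mem=80
  op4 P1: store L1 := 62 → I/M on L1; bus BusUpgr; mem=80
  op5 P0: store L1 := 72 → M/I on L1; bus BusRdX Flush; mem=62
  op6 P1: store L1 := 88 → I/M on L1; bus BusRdX Flush; mem=72
  op7 P1: load  L0 → S/S on L0; bus BusRd; mem=30
  op8 P0: load  L1 → S/S on L1; bus BusRd Flush; mem=88
  op9 P1: load  L1 → S/S on L1; bus (none); mem=88
  op10 P0: load  L0 → S/S on L0; bus (none); mem=30
  op11 P1: load  L1 → S/S on L1; bus (none); mem=88

bus = BusRd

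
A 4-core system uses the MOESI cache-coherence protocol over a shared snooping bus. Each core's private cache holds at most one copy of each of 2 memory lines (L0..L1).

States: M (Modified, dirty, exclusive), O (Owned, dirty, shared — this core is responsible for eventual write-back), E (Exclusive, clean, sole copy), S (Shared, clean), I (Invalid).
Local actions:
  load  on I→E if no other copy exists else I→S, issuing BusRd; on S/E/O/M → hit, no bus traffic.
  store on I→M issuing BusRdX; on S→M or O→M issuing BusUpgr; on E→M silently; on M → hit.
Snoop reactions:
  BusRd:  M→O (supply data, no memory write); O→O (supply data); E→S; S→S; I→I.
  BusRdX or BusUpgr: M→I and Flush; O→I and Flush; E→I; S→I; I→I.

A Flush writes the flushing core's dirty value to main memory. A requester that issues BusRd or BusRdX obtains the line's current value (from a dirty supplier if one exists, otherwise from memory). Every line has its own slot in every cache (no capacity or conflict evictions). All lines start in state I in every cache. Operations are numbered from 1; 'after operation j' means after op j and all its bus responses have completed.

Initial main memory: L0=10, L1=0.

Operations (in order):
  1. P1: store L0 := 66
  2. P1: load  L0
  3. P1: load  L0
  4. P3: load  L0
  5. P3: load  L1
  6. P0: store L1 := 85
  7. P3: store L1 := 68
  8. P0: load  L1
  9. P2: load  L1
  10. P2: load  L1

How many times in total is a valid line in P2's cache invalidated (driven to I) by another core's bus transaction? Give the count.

invalidations = 0

step 1: P1: store L0 := 66  ⟶  IMII  (L0)  txn=BusRdX  M[L0]=10
step 2: P1: load  L0  ⟶  IMII  (L0)  txn=∅  M[L0]=10
step 3: P1: load  L0  ⟶  IMII  (L0)  txn=∅  M[L0]=10
step 4: P3: load  L0  ⟶  IOIS  (L0)  txn=BusRd  M[L0]=10
step 5: P3: load  L1  ⟶  IIIE  (L1)  txn=BusRd  M[L1]=0
step 6: P0: store L1 := 85  ⟶  MIII  (L1)  txn=BusRdX  M[L1]=0
step 7: P3: store L1 := 68  ⟶  IIIM  (L1)  txn=BusRdX+Flush  M[L1]=85
step 8: P0: load  L1  ⟶  SIIO  (L1)  txn=BusRd  M[L1]=85
step 9: P2: load  L1  ⟶  SISO  (L1)  txn=BusRd  M[L1]=85
step 10: P2: load  L1  ⟶  SISO  (L1)  txn=∅  M[L1]=85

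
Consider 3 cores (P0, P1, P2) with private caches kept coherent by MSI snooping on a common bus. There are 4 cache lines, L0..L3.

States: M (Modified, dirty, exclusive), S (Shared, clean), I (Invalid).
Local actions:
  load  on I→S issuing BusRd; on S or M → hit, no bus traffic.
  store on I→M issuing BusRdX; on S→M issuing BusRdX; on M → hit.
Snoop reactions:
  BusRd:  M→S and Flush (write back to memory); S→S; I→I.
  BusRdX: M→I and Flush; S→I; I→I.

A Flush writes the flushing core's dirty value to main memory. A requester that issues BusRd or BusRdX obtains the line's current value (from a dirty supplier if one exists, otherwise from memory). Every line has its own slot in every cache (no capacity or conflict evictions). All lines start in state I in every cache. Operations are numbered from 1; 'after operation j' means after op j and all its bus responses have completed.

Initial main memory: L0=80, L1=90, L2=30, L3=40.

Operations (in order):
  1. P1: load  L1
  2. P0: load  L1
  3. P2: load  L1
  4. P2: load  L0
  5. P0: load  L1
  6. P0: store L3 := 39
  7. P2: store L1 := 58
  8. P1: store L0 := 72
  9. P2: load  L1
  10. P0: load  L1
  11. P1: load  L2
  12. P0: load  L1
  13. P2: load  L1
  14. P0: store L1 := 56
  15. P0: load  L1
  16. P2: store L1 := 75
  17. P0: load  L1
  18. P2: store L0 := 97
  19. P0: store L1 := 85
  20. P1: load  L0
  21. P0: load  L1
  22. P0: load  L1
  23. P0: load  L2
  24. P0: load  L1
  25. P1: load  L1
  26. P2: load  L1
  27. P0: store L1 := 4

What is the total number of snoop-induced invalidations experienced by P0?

invalidations = 2

[1] P1: load  L1 | P0:I, P1:S(90), P2:I | bus: BusRd
[2] P0: load  L1 | P0:S(90), P1:S(90), P2:I | bus: BusRd
[3] P2: load  L1 | P0:S(90), P1:S(90), P2:S(90) | bus: BusRd
[4] P2: load  L0 | P0:I, P1:I, P2:S(80) | bus: BusRd
[5] P0: load  L1 | P0:S(90), P1:S(90), P2:S(90) | bus: none
[6] P0: store L3 := 39 | P0:M(39), P1:I, P2:I | bus: BusRdX
[7] P2: store L1 := 58 | P0:I, P1:I, P2:M(58) | bus: BusRdX
[8] P1: store L0 := 72 | P0:I, P1:M(72), P2:I | bus: BusRdX
[9] P2: load  L1 | P0:I, P1:I, P2:M(58) | bus: none
[10] P0: load  L1 | P0:S(58), P1:I, P2:S(58) | bus: BusRd,Flush
[11] P1: load  L2 | P0:I, P1:S(30), P2:I | bus: BusRd
[12] P0: load  L1 | P0:S(58), P1:I, P2:S(58) | bus: none
[13] P2: load  L1 | P0:S(58), P1:I, P2:S(58) | bus: none
[14] P0: store L1 := 56 | P0:M(56), P1:I, P2:I | bus: BusRdX
[15] P0: load  L1 | P0:M(56), P1:I, P2:I | bus: none
[16] P2: store L1 := 75 | P0:I, P1:I, P2:M(75) | bus: BusRdX,Flush
[17] P0: load  L1 | P0:S(75), P1:I, P2:S(75) | bus: BusRd,Flush
[18] P2: store L0 := 97 | P0:I, P1:I, P2:M(97) | bus: BusRdX,Flush
[19] P0: store L1 := 85 | P0:M(85), P1:I, P2:I | bus: BusRdX
[20] P1: load  L0 | P0:I, P1:S(97), P2:S(97) | bus: BusRd,Flush
[21] P0: load  L1 | P0:M(85), P1:I, P2:I | bus: none
[22] P0: load  L1 | P0:M(85), P1:I, P2:I | bus: none
[23] P0: load  L2 | P0:S(30), P1:S(30), P2:I | bus: BusRd
[24] P0: load  L1 | P0:M(85), P1:I, P2:I | bus: none
[25] P1: load  L1 | P0:S(85), P1:S(85), P2:I | bus: BusRd,Flush
[26] P2: load  L1 | P0:S(85), P1:S(85), P2:S(85) | bus: BusRd
[27] P0: store L1 := 4 | P0:M(4), P1:I, P2:I | bus: BusRdX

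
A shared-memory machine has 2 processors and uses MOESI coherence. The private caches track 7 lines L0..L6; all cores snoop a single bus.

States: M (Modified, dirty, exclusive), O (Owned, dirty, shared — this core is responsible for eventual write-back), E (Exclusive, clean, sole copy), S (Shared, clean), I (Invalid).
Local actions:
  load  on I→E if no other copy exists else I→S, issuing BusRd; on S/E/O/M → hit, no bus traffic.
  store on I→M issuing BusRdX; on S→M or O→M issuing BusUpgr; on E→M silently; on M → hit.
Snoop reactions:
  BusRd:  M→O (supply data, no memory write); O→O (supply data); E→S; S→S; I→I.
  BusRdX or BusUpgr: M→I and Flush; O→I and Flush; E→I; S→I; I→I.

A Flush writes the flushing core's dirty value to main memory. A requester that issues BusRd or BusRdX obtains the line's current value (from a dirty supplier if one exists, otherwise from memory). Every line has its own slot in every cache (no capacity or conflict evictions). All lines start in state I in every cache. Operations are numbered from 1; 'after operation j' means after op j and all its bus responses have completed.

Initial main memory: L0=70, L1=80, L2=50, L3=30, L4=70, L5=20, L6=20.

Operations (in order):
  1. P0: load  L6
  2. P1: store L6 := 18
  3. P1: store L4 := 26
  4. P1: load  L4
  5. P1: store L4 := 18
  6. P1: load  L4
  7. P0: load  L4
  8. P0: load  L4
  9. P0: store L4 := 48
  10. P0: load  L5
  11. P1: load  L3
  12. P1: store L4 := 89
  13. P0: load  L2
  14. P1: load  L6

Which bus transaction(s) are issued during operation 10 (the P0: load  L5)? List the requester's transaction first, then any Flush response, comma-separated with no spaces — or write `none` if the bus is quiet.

bus = BusRd

  op1 P0: load  L6 → E/I on L6; bus BusRd; mem=20
  op2 P1: store L6 := 18 → I/M on L6; bus BusRdX; mem=20
  op3 P1: store L4 := 26 → I/M on L4; bus BusRdX; mem=70
  op4 P1: load  L4 → I/M on L4; bus (none); mem=70
  op5 P1: store L4 := 18 → I/M on L4; bus (none); mem=70
  op6 P1: load  L4 → I/M on L4; bus (none); mem=70
  op7 P0: load  L4 → S/O on L4; bus BusRd; mem=70
  op8 P0: load  L4 → S/O on L4; bus (none); mem=70
  op9 P0: store L4 := 48 → M/I on L4; bus BusUpgr Flush; mem=18
  op10 P0: load  L5 → E/I on L5; bus BusRd; mem=20
  op11 P1: load  L3 → I/E on L3; bus BusRd; mem=30
  op12 P1: store L4 := 89 → I/M on L4; bus BusRdX Flush; mem=48
  op13 P0: load  L2 → E/I on L2; bus BusRd; mem=50
  op14 P1: load  L6 → I/M on L6; bus (none); mem=20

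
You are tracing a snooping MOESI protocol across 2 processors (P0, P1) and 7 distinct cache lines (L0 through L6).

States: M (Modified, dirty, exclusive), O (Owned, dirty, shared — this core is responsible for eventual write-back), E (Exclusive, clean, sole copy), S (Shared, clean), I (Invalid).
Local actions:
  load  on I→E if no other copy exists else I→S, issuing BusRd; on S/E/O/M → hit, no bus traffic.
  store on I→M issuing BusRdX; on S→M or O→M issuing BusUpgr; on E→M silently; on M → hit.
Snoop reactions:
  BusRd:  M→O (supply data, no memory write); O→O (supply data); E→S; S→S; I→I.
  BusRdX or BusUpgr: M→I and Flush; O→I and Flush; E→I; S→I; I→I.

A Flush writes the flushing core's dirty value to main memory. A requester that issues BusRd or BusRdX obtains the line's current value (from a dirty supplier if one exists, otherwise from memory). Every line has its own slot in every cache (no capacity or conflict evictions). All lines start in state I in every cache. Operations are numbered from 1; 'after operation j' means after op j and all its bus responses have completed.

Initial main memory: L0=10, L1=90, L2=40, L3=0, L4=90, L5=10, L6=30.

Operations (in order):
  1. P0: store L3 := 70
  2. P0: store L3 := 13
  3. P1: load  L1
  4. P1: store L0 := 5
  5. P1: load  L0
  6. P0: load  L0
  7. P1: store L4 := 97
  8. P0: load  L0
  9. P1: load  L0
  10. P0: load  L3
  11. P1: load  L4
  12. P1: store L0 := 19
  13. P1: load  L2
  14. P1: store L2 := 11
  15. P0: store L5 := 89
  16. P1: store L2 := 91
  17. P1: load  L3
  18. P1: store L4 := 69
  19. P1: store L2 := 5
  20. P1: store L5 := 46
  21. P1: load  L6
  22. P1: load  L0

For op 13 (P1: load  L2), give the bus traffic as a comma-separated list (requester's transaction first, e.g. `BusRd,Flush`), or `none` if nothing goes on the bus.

bus = BusRd

step 1: P0: store L3 := 70  ⟶  MI  (L3)  txn=BusRdX  M[L3]=0
step 2: P0: store L3 := 13  ⟶  MI  (L3)  txn=∅  M[L3]=0
step 3: P1: load  L1  ⟶  IE  (L1)  txn=BusRd  M[L1]=90
step 4: P1: store L0 := 5  ⟶  IM  (L0)  txn=BusRdX  M[L0]=10
step 5: P1: load  L0  ⟶  IM  (L0)  txn=∅  M[L0]=10
step 6: P0: load  L0  ⟶  SO  (L0)  txn=BusRd  M[L0]=10
step 7: P1: store L4 := 97  ⟶  IM  (L4)  txn=BusRdX  M[L4]=90
step 8: P0: load  L0  ⟶  SO  (L0)  txn=∅  M[L0]=10
step 9: P1: load  L0  ⟶  SO  (L0)  txn=∅  M[L0]=10
step 10: P0: load  L3  ⟶  MI  (L3)  txn=∅  M[L3]=0
step 11: P1: load  L4  ⟶  IM  (L4)  txn=∅  M[L4]=90
step 12: P1: store L0 := 19  ⟶  IM  (L0)  txn=BusUpgr  M[L0]=10
step 13: P1: load  L2  ⟶  IE  (L2)  txn=BusRd  M[L2]=40
step 14: P1: store L2 := 11  ⟶  IM  (L2)  txn=∅  M[L2]=40
step 15: P0: store L5 := 89  ⟶  MI  (L5)  txn=BusRdX  M[L5]=10
step 16: P1: store L2 := 91  ⟶  IM  (L2)  txn=∅  M[L2]=40
step 17: P1: load  L3  ⟶  OS  (L3)  txn=BusRd  M[L3]=0
step 18: P1: store L4 := 69  ⟶  IM  (L4)  txn=∅  M[L4]=90
step 19: P1: store L2 := 5  ⟶  IM  (L2)  txn=∅  M[L2]=40
step 20: P1: store L5 := 46  ⟶  IM  (L5)  txn=BusRdX+Flush  M[L5]=89
step 21: P1: load  L6  ⟶  IE  (L6)  txn=BusRd  M[L6]=30
step 22: P1: load  L0  ⟶  IM  (L0)  txn=∅  M[L0]=10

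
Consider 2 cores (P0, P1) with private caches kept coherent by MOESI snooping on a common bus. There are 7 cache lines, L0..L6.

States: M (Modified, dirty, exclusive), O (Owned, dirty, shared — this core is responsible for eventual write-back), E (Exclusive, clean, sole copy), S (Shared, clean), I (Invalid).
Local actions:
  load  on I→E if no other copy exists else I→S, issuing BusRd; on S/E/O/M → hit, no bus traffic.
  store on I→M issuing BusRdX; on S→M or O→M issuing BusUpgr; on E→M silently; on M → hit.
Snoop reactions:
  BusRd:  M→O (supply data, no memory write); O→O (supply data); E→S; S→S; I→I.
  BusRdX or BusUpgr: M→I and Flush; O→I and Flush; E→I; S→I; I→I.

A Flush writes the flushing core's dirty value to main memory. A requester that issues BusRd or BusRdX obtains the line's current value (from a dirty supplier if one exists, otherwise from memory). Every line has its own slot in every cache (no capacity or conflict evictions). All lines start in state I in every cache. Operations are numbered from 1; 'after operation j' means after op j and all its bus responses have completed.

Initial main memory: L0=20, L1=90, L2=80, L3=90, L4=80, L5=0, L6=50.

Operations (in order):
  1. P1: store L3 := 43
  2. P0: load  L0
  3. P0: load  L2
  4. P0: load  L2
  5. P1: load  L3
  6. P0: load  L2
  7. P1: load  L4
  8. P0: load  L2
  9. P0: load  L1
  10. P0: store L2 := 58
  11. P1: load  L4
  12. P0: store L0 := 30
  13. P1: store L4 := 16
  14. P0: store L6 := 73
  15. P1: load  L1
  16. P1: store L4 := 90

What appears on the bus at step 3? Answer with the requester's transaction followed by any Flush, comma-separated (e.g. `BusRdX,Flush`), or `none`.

1. P1: store L3 := 43  bus=[BusRdX]  L3: P0=I P1=M  mem[L3]=90
2. P0: load  L0  bus=[BusRd]  L0: P0=E P1=I  mem[L0]=20
3. P0: load  L2  bus=[BusRd]  L2: P0=E P1=I  mem[L2]=80
4. P0: load  L2  bus=[-]  L2: P0=E P1=I  mem[L2]=80
5. P1: load  L3  bus=[-]  L3: P0=I P1=M  mem[L3]=90
6. P0: load  L2  bus=[-]  L2: P0=E P1=I  mem[L2]=80
7. P1: load  L4  bus=[BusRd]  L4: P0=I P1=E  mem[L4]=80
8. P0: load  L2  bus=[-]  L2: P0=E P1=I  mem[L2]=80
9. P0: load  L1  bus=[BusRd]  L1: P0=E P1=I  mem[L1]=90
10. P0: store L2 := 58  bus=[-]  L2: P0=M P1=I  mem[L2]=80
11. P1: load  L4  bus=[-]  L4: P0=I P1=E  mem[L4]=80
12. P0: store L0 := 30  bus=[-]  L0: P0=M P1=I  mem[L0]=20
13. P1: store L4 := 16  bus=[-]  L4: P0=I P1=M  mem[L4]=80
14. P0: store L6 := 73  bus=[BusRdX]  L6: P0=M P1=I  mem[L6]=50
15. P1: load  L1  bus=[BusRd]  L1: P0=S P1=S  mem[L1]=90
16. P1: store L4 := 90  bus=[-]  L4: P0=I P1=M  mem[L4]=80

bus = BusRd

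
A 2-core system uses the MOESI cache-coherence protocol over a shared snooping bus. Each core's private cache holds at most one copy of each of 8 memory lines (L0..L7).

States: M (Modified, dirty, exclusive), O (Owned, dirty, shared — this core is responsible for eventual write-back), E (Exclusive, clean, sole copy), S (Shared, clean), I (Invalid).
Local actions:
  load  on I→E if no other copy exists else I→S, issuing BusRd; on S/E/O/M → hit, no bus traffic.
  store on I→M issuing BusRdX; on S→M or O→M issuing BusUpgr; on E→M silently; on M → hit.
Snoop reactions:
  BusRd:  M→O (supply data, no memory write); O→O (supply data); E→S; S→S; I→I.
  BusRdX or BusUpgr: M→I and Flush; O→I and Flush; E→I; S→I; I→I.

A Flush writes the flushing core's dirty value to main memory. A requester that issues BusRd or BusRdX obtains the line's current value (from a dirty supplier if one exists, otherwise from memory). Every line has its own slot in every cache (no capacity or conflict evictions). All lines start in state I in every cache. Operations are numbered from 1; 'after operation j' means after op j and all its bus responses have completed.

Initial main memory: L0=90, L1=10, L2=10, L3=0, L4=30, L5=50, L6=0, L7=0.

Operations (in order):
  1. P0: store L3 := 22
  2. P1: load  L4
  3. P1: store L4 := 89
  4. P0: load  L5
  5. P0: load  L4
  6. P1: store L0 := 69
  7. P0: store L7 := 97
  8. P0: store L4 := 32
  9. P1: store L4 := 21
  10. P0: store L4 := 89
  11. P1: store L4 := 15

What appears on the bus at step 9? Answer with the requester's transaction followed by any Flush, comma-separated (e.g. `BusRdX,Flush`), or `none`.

1. P0: store L3 := 22  bus=[BusRdX]  L3: P0=M P1=I  mem[L3]=0
2. P1: load  L4  bus=[BusRd]  L4: P0=I P1=E  mem[L4]=30
3. P1: store L4 := 89  bus=[-]  L4: P0=I P1=M  mem[L4]=30
4. P0: load  L5  bus=[BusRd]  L5: P0=E P1=I  mem[L5]=50
5. P0: load  L4  bus=[BusRd]  L4: P0=S P1=O  mem[L4]=30
6. P1: store L0 := 69  bus=[BusRdX]  L0: P0=I P1=M  mem[L0]=90
7. P0: store L7 := 97  bus=[BusRdX]  L7: P0=M P1=I  mem[L7]=0
8. P0: store L4 := 32  bus=[BusUpgr,Flush]  L4: P0=M P1=I  mem[L4]=89
9. P1: store L4 := 21  bus=[BusRdX,Flush]  L4: P0=I P1=M  mem[L4]=32
10. P0: store L4 := 89  bus=[BusRdX,Flush]  L4: P0=M P1=I  mem[L4]=21
11. P1: store L4 := 15  bus=[BusRdX,Flush]  L4: P0=I P1=M  mem[L4]=89

bus = BusRdX,Flush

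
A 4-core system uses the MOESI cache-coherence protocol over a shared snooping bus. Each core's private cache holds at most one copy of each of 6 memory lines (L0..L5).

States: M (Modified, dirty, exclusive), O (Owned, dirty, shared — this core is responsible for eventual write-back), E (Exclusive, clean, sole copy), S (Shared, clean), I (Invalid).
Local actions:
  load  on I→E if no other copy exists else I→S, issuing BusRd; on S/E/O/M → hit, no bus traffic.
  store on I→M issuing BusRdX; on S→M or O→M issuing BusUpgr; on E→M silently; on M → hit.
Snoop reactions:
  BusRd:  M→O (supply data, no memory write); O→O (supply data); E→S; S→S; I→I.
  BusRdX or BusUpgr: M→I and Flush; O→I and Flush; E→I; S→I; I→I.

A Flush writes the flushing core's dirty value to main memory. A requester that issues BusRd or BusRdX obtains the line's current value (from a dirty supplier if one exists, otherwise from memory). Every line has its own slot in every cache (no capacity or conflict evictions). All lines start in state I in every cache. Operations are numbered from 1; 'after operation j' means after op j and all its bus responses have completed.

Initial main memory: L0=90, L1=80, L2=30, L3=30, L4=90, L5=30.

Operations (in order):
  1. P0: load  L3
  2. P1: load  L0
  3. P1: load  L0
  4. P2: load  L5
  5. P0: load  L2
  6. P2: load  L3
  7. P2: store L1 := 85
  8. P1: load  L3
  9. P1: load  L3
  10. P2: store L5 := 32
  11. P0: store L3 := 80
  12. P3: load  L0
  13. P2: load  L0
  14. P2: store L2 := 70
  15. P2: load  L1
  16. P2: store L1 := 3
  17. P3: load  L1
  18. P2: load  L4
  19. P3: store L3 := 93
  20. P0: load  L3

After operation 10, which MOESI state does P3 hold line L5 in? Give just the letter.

state = I

step 1: P0: load  L3  ⟶  EIII  (L3)  txn=BusRd  M[L3]=30
step 2: P1: load  L0  ⟶  IEII  (L0)  txn=BusRd  M[L0]=90
step 3: P1: load  L0  ⟶  IEII  (L0)  txn=∅  M[L0]=90
step 4: P2: load  L5  ⟶  IIEI  (L5)  txn=BusRd  M[L5]=30
step 5: P0: load  L2  ⟶  EIII  (L2)  txn=BusRd  M[L2]=30
step 6: P2: load  L3  ⟶  SISI  (L3)  txn=BusRd  M[L3]=30
step 7: P2: store L1 := 85  ⟶  IIMI  (L1)  txn=BusRdX  M[L1]=80
step 8: P1: load  L3  ⟶  SSSI  (L3)  txn=BusRd  M[L3]=30
step 9: P1: load  L3  ⟶  SSSI  (L3)  txn=∅  M[L3]=30
step 10: P2: store L5 := 32  ⟶  IIMI  (L5)  txn=∅  M[L5]=30
step 11: P0: store L3 := 80  ⟶  MIII  (L3)  txn=BusUpgr  M[L3]=30
step 12: P3: load  L0  ⟶  ISIS  (L0)  txn=BusRd  M[L0]=90
step 13: P2: load  L0  ⟶  ISSS  (L0)  txn=BusRd  M[L0]=90
step 14: P2: store L2 := 70  ⟶  IIMI  (L2)  txn=BusRdX  M[L2]=30
step 15: P2: load  L1  ⟶  IIMI  (L1)  txn=∅  M[L1]=80
step 16: P2: store L1 := 3  ⟶  IIMI  (L1)  txn=∅  M[L1]=80
step 17: P3: load  L1  ⟶  IIOS  (L1)  txn=BusRd  M[L1]=80
step 18: P2: load  L4  ⟶  IIEI  (L4)  txn=BusRd  M[L4]=90
step 19: P3: store L3 := 93  ⟶  IIIM  (L3)  txn=BusRdX+Flush  M[L3]=80
step 20: P0: load  L3  ⟶  SIIO  (L3)  txn=BusRd  M[L3]=80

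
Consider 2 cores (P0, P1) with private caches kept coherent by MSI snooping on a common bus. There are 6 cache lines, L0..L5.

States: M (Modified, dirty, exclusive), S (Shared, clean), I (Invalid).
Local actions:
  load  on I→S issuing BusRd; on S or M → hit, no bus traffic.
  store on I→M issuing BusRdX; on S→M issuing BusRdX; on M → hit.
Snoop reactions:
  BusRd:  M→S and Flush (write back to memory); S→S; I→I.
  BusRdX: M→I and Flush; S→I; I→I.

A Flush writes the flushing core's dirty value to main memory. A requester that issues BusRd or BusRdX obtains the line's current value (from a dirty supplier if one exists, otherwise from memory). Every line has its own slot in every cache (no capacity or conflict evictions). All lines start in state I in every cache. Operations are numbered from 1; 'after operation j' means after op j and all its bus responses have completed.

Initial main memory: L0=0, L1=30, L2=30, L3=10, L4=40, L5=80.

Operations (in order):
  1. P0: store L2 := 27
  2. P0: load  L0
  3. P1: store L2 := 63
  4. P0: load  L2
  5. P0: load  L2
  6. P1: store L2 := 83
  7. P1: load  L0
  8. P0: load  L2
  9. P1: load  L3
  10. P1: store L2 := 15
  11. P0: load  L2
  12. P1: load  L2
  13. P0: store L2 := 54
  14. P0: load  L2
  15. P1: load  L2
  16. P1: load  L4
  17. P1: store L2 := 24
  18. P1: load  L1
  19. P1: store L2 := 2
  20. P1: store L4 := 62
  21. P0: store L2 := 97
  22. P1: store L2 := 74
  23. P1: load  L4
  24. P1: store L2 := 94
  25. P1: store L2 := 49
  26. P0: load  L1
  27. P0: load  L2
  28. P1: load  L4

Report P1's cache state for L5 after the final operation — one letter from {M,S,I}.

state = I

[1] P0: store L2 := 27 | P0:M(27), P1:I | bus: BusRdX
[2] P0: load  L0 | P0:S(0), P1:I | bus: BusRd
[3] P1: store L2 := 63 | P0:I, P1:M(63) | bus: BusRdX,Flush
[4] P0: load  L2 | P0:S(63), P1:S(63) | bus: BusRd,Flush
[5] P0: load  L2 | P0:S(63), P1:S(63) | bus: none
[6] P1: store L2 := 83 | P0:I, P1:M(83) | bus: BusRdX
[7] P1: load  L0 | P0:S(0), P1:S(0) | bus: BusRd
[8] P0: load  L2 | P0:S(83), P1:S(83) | bus: BusRd,Flush
[9] P1: load  L3 | P0:I, P1:S(10) | bus: BusRd
[10] P1: store L2 := 15 | P0:I, P1:M(15) | bus: BusRdX
[11] P0: load  L2 | P0:S(15), P1:S(15) | bus: BusRd,Flush
[12] P1: load  L2 | P0:S(15), P1:S(15) | bus: none
[13] P0: store L2 := 54 | P0:M(54), P1:I | bus: BusRdX
[14] P0: load  L2 | P0:M(54), P1:I | bus: none
[15] P1: load  L2 | P0:S(54), P1:S(54) | bus: BusRd,Flush
[16] P1: load  L4 | P0:I, P1:S(40) | bus: BusRd
[17] P1: store L2 := 24 | P0:I, P1:M(24) | bus: BusRdX
[18] P1: load  L1 | P0:I, P1:S(30) | bus: BusRd
[19] P1: store L2 := 2 | P0:I, P1:M(2) | bus: none
[20] P1: store L4 := 62 | P0:I, P1:M(62) | bus: BusRdX
[21] P0: store L2 := 97 | P0:M(97), P1:I | bus: BusRdX,Flush
[22] P1: store L2 := 74 | P0:I, P1:M(74) | bus: BusRdX,Flush
[23] P1: load  L4 | P0:I, P1:M(62) | bus: none
[24] P1: store L2 := 94 | P0:I, P1:M(94) | bus: none
[25] P1: store L2 := 49 | P0:I, P1:M(49) | bus: none
[26] P0: load  L1 | P0:S(30), P1:S(30) | bus: BusRd
[27] P0: load  L2 | P0:S(49), P1:S(49) | bus: BusRd,Flush
[28] P1: load  L4 | P0:I, P1:M(62) | bus: none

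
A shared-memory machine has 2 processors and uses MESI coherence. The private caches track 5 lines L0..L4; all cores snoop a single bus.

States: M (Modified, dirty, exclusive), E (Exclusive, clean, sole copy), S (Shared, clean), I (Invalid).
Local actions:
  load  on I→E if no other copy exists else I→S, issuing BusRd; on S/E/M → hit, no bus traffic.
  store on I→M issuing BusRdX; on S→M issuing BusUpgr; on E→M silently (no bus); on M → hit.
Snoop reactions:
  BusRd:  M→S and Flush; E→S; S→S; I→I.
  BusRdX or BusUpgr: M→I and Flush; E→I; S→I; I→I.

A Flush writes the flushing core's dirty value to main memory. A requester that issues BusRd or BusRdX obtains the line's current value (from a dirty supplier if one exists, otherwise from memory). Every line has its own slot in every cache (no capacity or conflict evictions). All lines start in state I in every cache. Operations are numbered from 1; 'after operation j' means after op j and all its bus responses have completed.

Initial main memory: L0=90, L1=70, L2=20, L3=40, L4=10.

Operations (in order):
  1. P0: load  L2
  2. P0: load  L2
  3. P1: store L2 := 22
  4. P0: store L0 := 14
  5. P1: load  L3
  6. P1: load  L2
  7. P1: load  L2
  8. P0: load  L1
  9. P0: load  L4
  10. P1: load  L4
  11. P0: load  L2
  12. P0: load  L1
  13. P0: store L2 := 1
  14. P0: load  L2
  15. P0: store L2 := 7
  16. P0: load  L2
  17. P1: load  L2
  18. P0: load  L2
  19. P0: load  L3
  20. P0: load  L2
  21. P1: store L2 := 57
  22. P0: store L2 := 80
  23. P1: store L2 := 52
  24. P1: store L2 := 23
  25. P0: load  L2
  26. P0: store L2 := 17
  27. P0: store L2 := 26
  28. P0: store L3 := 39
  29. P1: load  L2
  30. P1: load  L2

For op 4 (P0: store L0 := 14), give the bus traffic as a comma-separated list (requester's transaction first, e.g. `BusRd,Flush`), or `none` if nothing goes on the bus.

step 1: P0: load  L2  ⟶  EI  (L2)  txn=BusRd  M[L2]=20
step 2: P0: load  L2  ⟶  EI  (L2)  txn=∅  M[L2]=20
step 3: P1: store L2 := 22  ⟶  IM  (L2)  txn=BusRdX  M[L2]=20
step 4: P0: store L0 := 14  ⟶  MI  (L0)  txn=BusRdX  M[L0]=90
step 5: P1: load  L3  ⟶  IE  (L3)  txn=BusRd  M[L3]=40
step 6: P1: load  L2  ⟶  IM  (L2)  txn=∅  M[L2]=20
step 7: P1: load  L2  ⟶  IM  (L2)  txn=∅  M[L2]=20
step 8: P0: load  L1  ⟶  EI  (L1)  txn=BusRd  M[L1]=70
step 9: P0: load  L4  ⟶  EI  (L4)  txn=BusRd  M[L4]=10
step 10: P1: load  L4  ⟶  SS  (L4)  txn=BusRd  M[L4]=10
step 11: P0: load  L2  ⟶  SS  (L2)  txn=BusRd+Flush  M[L2]=22
step 12: P0: load  L1  ⟶  EI  (L1)  txn=∅  M[L1]=70
step 13: P0: store L2 := 1  ⟶  MI  (L2)  txn=BusUpgr  M[L2]=22
step 14: P0: load  L2  ⟶  MI  (L2)  txn=∅  M[L2]=22
step 15: P0: store L2 := 7  ⟶  MI  (L2)  txn=∅  M[L2]=22
step 16: P0: load  L2  ⟶  MI  (L2)  txn=∅  M[L2]=22
step 17: P1: load  L2  ⟶  SS  (L2)  txn=BusRd+Flush  M[L2]=7
step 18: P0: load  L2  ⟶  SS  (L2)  txn=∅  M[L2]=7
step 19: P0: load  L3  ⟶  SS  (L3)  txn=BusRd  M[L3]=40
step 20: P0: load  L2  ⟶  SS  (L2)  txn=∅  M[L2]=7
step 21: P1: store L2 := 57  ⟶  IM  (L2)  txn=BusUpgr  M[L2]=7
step 22: P0: store L2 := 80  ⟶  MI  (L2)  txn=BusRdX+Flush  M[L2]=57
step 23: P1: store L2 := 52  ⟶  IM  (L2)  txn=BusRdX+Flush  M[L2]=80
step 24: P1: store L2 := 23  ⟶  IM  (L2)  txn=∅  M[L2]=80
step 25: P0: load  L2  ⟶  SS  (L2)  txn=BusRd+Flush  M[L2]=23
step 26: P0: store L2 := 17  ⟶  MI  (L2)  txn=BusUpgr  M[L2]=23
step 27: P0: store L2 := 26  ⟶  MI  (L2)  txn=∅  M[L2]=23
step 28: P0: store L3 := 39  ⟶  MI  (L3)  txn=BusUpgr  M[L3]=40
step 29: P1: load  L2  ⟶  SS  (L2)  txn=BusRd+Flush  M[L2]=26
step 30: P1: load  L2  ⟶  SS  (L2)  txn=∅  M[L2]=26

bus = BusRdX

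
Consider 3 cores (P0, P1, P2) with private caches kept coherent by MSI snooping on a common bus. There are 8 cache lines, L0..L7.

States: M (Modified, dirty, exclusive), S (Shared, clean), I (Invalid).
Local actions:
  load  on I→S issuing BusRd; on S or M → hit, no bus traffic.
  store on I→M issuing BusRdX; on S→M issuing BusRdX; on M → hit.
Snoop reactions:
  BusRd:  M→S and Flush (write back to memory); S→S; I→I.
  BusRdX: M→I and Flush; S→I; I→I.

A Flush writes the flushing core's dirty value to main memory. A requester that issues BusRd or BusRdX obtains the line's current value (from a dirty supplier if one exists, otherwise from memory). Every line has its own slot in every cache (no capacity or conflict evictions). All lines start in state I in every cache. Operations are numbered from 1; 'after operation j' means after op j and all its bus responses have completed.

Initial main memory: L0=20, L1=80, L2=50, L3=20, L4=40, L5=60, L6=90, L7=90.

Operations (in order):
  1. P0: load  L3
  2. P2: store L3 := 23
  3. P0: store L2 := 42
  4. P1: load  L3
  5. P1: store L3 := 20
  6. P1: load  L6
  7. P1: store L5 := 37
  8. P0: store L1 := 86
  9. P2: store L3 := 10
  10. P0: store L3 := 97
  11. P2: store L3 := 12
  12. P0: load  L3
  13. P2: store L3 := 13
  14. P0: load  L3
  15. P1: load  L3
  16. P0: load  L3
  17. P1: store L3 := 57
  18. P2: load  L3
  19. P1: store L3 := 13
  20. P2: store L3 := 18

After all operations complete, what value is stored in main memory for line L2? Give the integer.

[1] P0: load  L3 | P0:S(20), P1:I, P2:I | bus: BusRd
[2] P2: store L3 := 23 | P0:I, P1:I, P2:M(23) | bus: BusRdX
[3] P0: store L2 := 42 | P0:M(42), P1:I, P2:I | bus: BusRdX
[4] P1: load  L3 | P0:I, P1:S(23), P2:S(23) | bus: BusRd,Flush
[5] P1: store L3 := 20 | P0:I, P1:M(20), P2:I | bus: BusRdX
[6] P1: load  L6 | P0:I, P1:S(90), P2:I | bus: BusRd
[7] P1: store L5 := 37 | P0:I, P1:M(37), P2:I | bus: BusRdX
[8] P0: store L1 := 86 | P0:M(86), P1:I, P2:I | bus: BusRdX
[9] P2: store L3 := 10 | P0:I, P1:I, P2:M(10) | bus: BusRdX,Flush
[10] P0: store L3 := 97 | P0:M(97), P1:I, P2:I | bus: BusRdX,Flush
[11] P2: store L3 := 12 | P0:I, P1:I, P2:M(12) | bus: BusRdX,Flush
[12] P0: load  L3 | P0:S(12), P1:I, P2:S(12) | bus: BusRd,Flush
[13] P2: store L3 := 13 | P0:I, P1:I, P2:M(13) | bus: BusRdX
[14] P0: load  L3 | P0:S(13), P1:I, P2:S(13) | bus: BusRd,Flush
[15] P1: load  L3 | P0:S(13), P1:S(13), P2:S(13) | bus: BusRd
[16] P0: load  L3 | P0:S(13), P1:S(13), P2:S(13) | bus: none
[17] P1: store L3 := 57 | P0:I, P1:M(57), P2:I | bus: BusRdX
[18] P2: load  L3 | P0:I, P1:S(57), P2:S(57) | bus: BusRd,Flush
[19] P1: store L3 := 13 | P0:I, P1:M(13), P2:I | bus: BusRdX
[20] P2: store L3 := 18 | P0:I, P1:I, P2:M(18) | bus: BusRdX,Flush

memory[L2] = 50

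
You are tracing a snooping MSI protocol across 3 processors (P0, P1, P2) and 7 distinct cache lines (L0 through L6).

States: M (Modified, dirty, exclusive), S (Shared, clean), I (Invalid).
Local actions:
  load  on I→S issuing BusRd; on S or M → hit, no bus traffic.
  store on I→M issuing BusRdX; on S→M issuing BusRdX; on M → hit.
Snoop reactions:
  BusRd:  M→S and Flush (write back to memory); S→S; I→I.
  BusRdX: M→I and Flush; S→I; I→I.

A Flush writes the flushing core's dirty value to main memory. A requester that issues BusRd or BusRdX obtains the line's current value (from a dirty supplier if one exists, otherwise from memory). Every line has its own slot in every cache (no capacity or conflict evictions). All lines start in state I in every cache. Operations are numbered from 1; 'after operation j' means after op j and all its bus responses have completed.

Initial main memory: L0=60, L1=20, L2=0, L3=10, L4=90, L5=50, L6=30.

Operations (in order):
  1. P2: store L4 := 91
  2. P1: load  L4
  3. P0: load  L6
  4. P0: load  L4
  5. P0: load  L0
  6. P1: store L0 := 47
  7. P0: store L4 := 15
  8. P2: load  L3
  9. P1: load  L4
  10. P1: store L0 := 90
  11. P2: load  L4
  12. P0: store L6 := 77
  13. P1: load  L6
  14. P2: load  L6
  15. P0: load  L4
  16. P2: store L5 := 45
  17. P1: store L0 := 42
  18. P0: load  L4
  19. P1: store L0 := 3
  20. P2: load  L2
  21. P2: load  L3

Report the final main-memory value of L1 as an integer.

memory[L1] = 20

  op1 P2: store L4 := 91 → I/I/M on L4; bus BusRdX; mem=90
  op2 P1: load  L4 → I/S/S on L4; bus BusRd Flush; mem=91
  op3 P0: load  L6 → S/I/I on L6; bus BusRd; mem=30
  op4 P0: load  L4 → S/S/S on L4; bus BusRd; mem=91
  op5 P0: load  L0 → S/I/I on L0; bus BusRd; mem=60
  op6 P1: store L0 := 47 → I/M/I on L0; bus BusRdX; mem=60
  op7 P0: store L4 := 15 → M/I/I on L4; bus BusRdX; mem=91
  op8 P2: load  L3 → I/I/S on L3; bus BusRd; mem=10
  op9 P1: load  L4 → S/S/I on L4; bus BusRd Flush; mem=15
  op10 P1: store L0 := 90 → I/M/I on L0; bus (none); mem=60
  op11 P2: load  L4 → S/S/S on L4; bus BusRd; mem=15
  op12 P0: store L6 := 77 → M/I/I on L6; bus BusRdX; mem=30
  op13 P1: load  L6 → S/S/I on L6; bus BusRd Flush; mem=77
  op14 P2: load  L6 → S/S/S on L6; bus BusRd; mem=77
  op15 P0: load  L4 → S/S/S on L4; bus (none); mem=15
  op16 P2: store L5 := 45 → I/I/M on L5; bus BusRdX; mem=50
  op17 P1: store L0 := 42 → I/M/I on L0; bus (none); mem=60
  op18 P0: load  L4 → S/S/S on L4; bus (none); mem=15
  op19 P1: store L0 := 3 → I/M/I on L0; bus (none); mem=60
  op20 P2: load  L2 → I/I/S on L2; bus BusRd; mem=0
  op21 P2: load  L3 → I/I/S on L3; bus (none); mem=10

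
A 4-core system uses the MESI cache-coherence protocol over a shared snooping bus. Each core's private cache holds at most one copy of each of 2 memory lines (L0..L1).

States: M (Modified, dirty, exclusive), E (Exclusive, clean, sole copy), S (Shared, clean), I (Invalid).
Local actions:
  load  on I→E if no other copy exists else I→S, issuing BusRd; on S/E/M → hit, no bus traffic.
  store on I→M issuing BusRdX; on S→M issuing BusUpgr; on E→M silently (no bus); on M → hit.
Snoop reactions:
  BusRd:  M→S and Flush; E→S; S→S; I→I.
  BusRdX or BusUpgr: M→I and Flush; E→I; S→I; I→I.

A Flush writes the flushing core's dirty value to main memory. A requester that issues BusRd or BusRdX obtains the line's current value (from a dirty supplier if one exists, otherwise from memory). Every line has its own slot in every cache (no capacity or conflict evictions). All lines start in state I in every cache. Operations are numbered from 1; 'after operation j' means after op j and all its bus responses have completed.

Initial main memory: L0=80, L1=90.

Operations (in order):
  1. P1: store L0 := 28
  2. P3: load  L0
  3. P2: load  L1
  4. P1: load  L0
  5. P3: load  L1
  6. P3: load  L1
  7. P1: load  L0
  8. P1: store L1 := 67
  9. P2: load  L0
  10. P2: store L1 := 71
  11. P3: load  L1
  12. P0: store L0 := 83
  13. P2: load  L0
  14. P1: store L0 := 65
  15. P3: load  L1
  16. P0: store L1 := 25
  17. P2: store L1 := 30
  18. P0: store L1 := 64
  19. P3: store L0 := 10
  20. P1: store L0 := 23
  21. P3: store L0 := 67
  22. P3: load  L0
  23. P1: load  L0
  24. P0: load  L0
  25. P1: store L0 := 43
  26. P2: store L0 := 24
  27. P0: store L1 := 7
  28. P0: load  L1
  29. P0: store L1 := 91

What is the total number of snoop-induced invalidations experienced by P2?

  op1 P1: store L0 := 28 → I/M/I/I on L0; bus BusRdX; mem=80
  op2 P3: load  L0 → I/S/I/S on L0; bus BusRd Flush; mem=28
  op3 P2: load  L1 → I/I/E/I on L1; bus BusRd; mem=90
  op4 P1: load  L0 → I/S/I/S on L0; bus (none); mem=28
  op5 P3: load  L1 → I/I/S/S on L1; bus BusRd; mem=90
  op6 P3: load  L1 → I/I/S/S on L1; bus (none); mem=90
  op7 P1: load  L0 → I/S/I/S on L0; bus (none); mem=28
  op8 P1: store L1 := 67 → I/M/I/I on L1; bus BusRdX; mem=90
  op9 P2: load  L0 → I/S/S/S on L0; bus BusRd; mem=28
  op10 P2: store L1 := 71 → I/I/M/I on L1; bus BusRdX Flush; mem=67
  op11 P3: load  L1 → I/I/S/S on L1; bus BusRd Flush; mem=71
  op12 P0: store L0 := 83 → M/I/I/I on L0; bus BusRdX; mem=28
  op13 P2: load  L0 → S/I/S/I on L0; bus BusRd Flush; mem=83
  op14 P1: store L0 := 65 → I/M/I/I on L0; bus BusRdX; mem=83
  op15 P3: load  L1 → I/I/S/S on L1; bus (none); mem=71
  op16 P0: store L1 := 25 → M/I/I/I on L1; bus BusRdX; mem=71
  op17 P2: store L1 := 30 → I/I/M/I on L1; bus BusRdX Flush; mem=25
  op18 P0: store L1 := 64 → M/I/I/I on L1; bus BusRdX Flush; mem=30
  op19 P3: store L0 := 10 → I/I/I/M on L0; bus BusRdX Flush; mem=65
  op20 P1: store L0 := 23 → I/M/I/I on L0; bus BusRdX Flush; mem=10
  op21 P3: store L0 := 67 → I/I/I/M on L0; bus BusRdX Flush; mem=23
  op22 P3: load  L0 → I/I/I/M on L0; bus (none); mem=23
  op23 P1: load  L0 → I/S/I/S on L0; bus BusRd Flush; mem=67
  op24 P0: load  L0 → S/S/I/S on L0; bus BusRd; mem=67
  op25 P1: store L0 := 43 → I/M/I/I on L0; bus BusUpgr; mem=67
  op26 P2: store L0 := 24 → I/I/M/I on L0; bus BusRdX Flush; mem=43
  op27 P0: store L1 := 7 → M/I/I/I on L1; bus (none); mem=30
  op28 P0: load  L1 → M/I/I/I on L1; bus (none); mem=30
  op29 P0: store L1 := 91 → M/I/I/I on L1; bus (none); mem=30

invalidations = 5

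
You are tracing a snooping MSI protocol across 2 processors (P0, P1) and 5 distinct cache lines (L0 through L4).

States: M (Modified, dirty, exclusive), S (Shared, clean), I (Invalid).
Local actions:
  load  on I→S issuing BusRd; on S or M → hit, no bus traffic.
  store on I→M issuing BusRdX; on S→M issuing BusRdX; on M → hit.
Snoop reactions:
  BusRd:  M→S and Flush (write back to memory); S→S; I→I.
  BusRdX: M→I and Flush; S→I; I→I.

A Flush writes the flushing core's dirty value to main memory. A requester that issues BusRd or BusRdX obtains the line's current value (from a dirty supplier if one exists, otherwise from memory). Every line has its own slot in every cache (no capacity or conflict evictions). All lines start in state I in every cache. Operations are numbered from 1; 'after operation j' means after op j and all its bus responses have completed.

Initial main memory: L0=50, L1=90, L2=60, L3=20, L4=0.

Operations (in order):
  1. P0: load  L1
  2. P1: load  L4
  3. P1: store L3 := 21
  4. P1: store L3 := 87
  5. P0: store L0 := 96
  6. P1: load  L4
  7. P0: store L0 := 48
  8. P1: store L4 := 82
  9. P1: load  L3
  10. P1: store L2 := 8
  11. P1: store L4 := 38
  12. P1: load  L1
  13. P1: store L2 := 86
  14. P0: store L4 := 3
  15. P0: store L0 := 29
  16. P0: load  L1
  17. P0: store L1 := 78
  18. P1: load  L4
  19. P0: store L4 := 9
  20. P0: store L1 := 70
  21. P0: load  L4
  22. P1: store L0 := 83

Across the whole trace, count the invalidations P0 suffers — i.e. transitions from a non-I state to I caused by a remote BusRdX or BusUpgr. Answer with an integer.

[1] P0: load  L1 | P0:S(90), P1:I | bus: BusRd
[2] P1: load  L4 | P0:I, P1:S(0) | bus: BusRd
[3] P1: store L3 := 21 | P0:I, P1:M(21) | bus: BusRdX
[4] P1: store L3 := 87 | P0:I, P1:M(87) | bus: none
[5] P0: store L0 := 96 | P0:M(96), P1:I | bus: BusRdX
[6] P1: load  L4 | P0:I, P1:S(0) | bus: none
[7] P0: store L0 := 48 | P0:M(48), P1:I | bus: none
[8] P1: store L4 := 82 | P0:I, P1:M(82) | bus: BusRdX
[9] P1: load  L3 | P0:I, P1:M(87) | bus: none
[10] P1: store L2 := 8 | P0:I, P1:M(8) | bus: BusRdX
[11] P1: store L4 := 38 | P0:I, P1:M(38) | bus: none
[12] P1: load  L1 | P0:S(90), P1:S(90) | bus: BusRd
[13] P1: store L2 := 86 | P0:I, P1:M(86) | bus: none
[14] P0: store L4 := 3 | P0:M(3), P1:I | bus: BusRdX,Flush
[15] P0: store L0 := 29 | P0:M(29), P1:I | bus: none
[16] P0: load  L1 | P0:S(90), P1:S(90) | bus: none
[17] P0: store L1 := 78 | P0:M(78), P1:I | bus: BusRdX
[18] P1: load  L4 | P0:S(3), P1:S(3) | bus: BusRd,Flush
[19] P0: store L4 := 9 | P0:M(9), P1:I | bus: BusRdX
[20] P0: store L1 := 70 | P0:M(70), P1:I | bus: none
[21] P0: load  L4 | P0:M(9), P1:I | bus: none
[22] P1: store L0 := 83 | P0:I, P1:M(83) | bus: BusRdX,Flush

invalidations = 1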